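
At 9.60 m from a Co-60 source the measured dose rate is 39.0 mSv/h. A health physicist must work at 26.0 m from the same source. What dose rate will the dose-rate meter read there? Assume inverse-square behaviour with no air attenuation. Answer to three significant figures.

5.32 mSv/h

Intensity scales as (d₁/d₂)², so scaling from 9.60 m to 26.0 m:
39.0 × (9.60/26.0)² = 39.0 × 0.1363 = 5.316 mSv/h.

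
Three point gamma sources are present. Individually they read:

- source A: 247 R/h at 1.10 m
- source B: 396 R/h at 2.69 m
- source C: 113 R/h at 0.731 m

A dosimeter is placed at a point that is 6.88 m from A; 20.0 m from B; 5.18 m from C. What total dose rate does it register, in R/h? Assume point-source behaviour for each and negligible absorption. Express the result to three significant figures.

By superposition, sum each source's inverse-square contribution:
A: 247 × (1.10/6.88)² = 6.314 R/h
B: 396 × (2.69/20.0)² = 7.164 R/h
C: 113 × (0.731/5.18)² = 2.250 R/h
Total = 6.314 + 7.164 + 2.250 = 15.73 R/h.

15.7 R/h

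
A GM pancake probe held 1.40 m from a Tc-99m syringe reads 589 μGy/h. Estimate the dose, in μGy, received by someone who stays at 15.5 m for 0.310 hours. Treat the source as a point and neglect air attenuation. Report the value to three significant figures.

Using I₁d₁² = I₂d₂², rate at 15.5 m:
589 × (1.40/15.5)² = 589 × 0.008158 = 4.805 μGy/h.
Dose = rate × time = 4.805 μGy/h × 0.3100 h = 1.490 μGy.

1.49 μGy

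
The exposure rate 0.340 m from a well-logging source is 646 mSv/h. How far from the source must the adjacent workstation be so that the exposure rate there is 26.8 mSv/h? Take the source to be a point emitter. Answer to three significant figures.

1.67 m

Applying the 1/r² law, d₂ = d₁·√(I₁/I₂).
I₁/I₂ = 646/26.8 = 24.10, so d₂ = 0.340 × √24.10 = 1.669 m.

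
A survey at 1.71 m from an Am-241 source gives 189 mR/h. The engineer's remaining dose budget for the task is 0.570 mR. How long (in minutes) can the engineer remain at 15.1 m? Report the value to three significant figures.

Applying the 1/r² law, rate at 15.1 m:
(1.71/15.1)² = 0.01282, so 189 × 0.01282 = 2.423 mR/h.
Stay time = 0.570 mR ÷ 2.423 mR/h = 0.2352 h = 14.11 min.

14.1 min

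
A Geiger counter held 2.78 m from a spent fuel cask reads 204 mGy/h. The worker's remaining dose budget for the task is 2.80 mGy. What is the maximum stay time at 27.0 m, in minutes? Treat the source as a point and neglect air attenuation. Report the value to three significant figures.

Intensity scales as (d₁/d₂)², so rate at 27.0 m:
204 × (2.78/27.0)² = 204 × 0.01060 = 2.162 mGy/h.
Stay time = 2.80 mGy ÷ 2.162 mGy/h = 1.295 h = 77.70 min.

77.7 min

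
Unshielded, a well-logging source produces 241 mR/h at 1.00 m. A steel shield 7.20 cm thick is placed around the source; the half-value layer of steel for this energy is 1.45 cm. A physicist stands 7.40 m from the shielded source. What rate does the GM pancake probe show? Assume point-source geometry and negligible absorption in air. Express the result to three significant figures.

0.141 mR/h

Distance alone: 241 × (1.00/7.40)² = 241 × 0.01826 = 4.401 mR/h.
Shield: 7.20/1.45 = 4.966 half-value layers → attenuation 2^(−4.966) = 0.03200.
Combined: 4.401 × 0.03200 = 0.1408 mR/h.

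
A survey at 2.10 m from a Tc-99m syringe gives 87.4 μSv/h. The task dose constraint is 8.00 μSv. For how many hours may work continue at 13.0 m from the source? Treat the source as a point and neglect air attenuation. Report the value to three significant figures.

Intensity scales as (d₁/d₂)², so rate at 13.0 m:
(2.10/13.0)² = 0.02609, so 87.4 × 0.02609 = 2.280 μSv/h.
Stay time = 8.00 μSv ÷ 2.280 μSv/h = 3.509 h.

3.51 h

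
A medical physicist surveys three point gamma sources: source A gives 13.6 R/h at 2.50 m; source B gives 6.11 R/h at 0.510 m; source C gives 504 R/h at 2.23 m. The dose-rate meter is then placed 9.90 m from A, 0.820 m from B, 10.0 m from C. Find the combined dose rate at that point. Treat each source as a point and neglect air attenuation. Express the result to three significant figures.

28.3 R/h

By superposition, sum each source's inverse-square contribution:
A: 13.6 × (2.50/9.90)² = 0.8673 R/h
B: 6.11 × (0.510/0.820)² = 2.363 R/h
C: 504 × (2.23/10.0)² = 25.06 R/h
Total = 0.8673 + 2.363 + 25.06 = 28.29 R/h.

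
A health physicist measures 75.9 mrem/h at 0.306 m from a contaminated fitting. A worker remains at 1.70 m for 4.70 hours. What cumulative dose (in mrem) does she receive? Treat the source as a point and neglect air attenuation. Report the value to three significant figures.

Since intensity falls as 1/r², rate at 1.70 m:
(0.306/1.70)² = 0.03240, so 75.9 × 0.03240 = 2.459 mrem/h.
Dose = rate × time = 2.459 mrem/h × 4.700 h = 11.56 mrem.

11.6 mrem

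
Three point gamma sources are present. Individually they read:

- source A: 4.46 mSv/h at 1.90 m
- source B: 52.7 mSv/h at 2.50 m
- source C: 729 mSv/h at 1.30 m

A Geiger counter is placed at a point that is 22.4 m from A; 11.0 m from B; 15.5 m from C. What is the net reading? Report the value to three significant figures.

7.88 mSv/h

By superposition, sum each source's inverse-square contribution:
A: 4.46 × (1.90/22.4)² = 0.03209 mSv/h
B: 52.7 × (2.50/11.0)² = 2.722 mSv/h
C: 729 × (1.30/15.5)² = 5.128 mSv/h
Total = 0.03209 + 2.722 + 5.128 = 7.882 mSv/h.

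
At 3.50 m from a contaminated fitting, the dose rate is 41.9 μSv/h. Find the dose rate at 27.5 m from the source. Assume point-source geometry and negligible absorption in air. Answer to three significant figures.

Intensity scales as (d₁/d₂)², so the rate at 27.5 m is
41.9 × (3.50/27.5)² = 41.9 × 0.01620 = 0.6788 μSv/h.

0.679 μSv/h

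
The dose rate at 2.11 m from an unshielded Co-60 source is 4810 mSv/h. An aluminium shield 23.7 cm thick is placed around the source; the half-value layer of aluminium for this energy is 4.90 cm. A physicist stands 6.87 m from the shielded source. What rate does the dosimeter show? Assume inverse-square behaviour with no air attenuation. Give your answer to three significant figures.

15.9 mSv/h

Distance alone: (2.11/6.87)² = 0.09433, so 4810 × 0.09433 = 453.7 mSv/h.
Shield: 23.7/4.90 = 4.837 half-value layers → attenuation 2^(−4.837) = 0.03499.
Combined: 453.7 × 0.03499 = 15.87 mSv/h.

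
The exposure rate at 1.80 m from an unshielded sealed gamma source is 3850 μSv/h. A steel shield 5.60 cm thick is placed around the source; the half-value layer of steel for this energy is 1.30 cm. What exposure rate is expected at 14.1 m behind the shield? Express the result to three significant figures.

Distance alone: (1.80/14.1)² = 0.01630, so 3850 × 0.01630 = 62.75 μSv/h.
Shield: 5.60/1.30 = 4.308 half-value layers → attenuation 2^(−4.308) = 0.05049.
Combined: 62.75 × 0.05049 = 3.168 μSv/h.

3.17 μSv/h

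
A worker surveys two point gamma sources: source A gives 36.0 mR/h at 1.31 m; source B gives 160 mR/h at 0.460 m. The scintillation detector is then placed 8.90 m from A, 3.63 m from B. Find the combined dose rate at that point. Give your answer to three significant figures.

By superposition, sum each source's inverse-square contribution:
A: 36.0 × (1.31/8.90)² = 0.7799 mR/h
B: 160 × (0.460/3.63)² = 2.569 mR/h
Total = 0.7799 + 2.569 = 3.349 mR/h.

3.35 mR/h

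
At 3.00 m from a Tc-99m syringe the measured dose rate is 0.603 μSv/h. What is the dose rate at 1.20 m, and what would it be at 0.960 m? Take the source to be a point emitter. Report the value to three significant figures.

3.77 μSv/h; 5.89 μSv/h

Intensity scales as (d₁/d₂)², so
At 1.20 m: (3.00/1.20)² = 6.250, so 0.603 × 6.250 = 3.769 μSv/h
At 0.960 m: (1.20/0.960)² = 1.562, so 3.769 × 1.562 = 5.887 μSv/h.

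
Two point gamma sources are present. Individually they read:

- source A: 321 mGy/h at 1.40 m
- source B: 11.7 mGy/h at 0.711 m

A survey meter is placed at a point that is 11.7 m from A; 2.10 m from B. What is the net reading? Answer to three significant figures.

By superposition, sum each source's inverse-square contribution:
A: 321 × (1.40/11.7)² = 4.596 mGy/h
B: 11.7 × (0.711/2.10)² = 1.341 mGy/h
Total = 4.596 + 1.341 = 5.937 mGy/h.

5.94 mGy/h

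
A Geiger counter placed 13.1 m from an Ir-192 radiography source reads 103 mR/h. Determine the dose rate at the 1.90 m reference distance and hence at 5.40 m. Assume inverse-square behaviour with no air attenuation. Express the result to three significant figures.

Applying the 1/r² law,
At 1.90 m: (13.1/1.90)² = 47.54, so 103 × 47.54 = 4897 mR/h
At 5.40 m: 4897 × (1.90/5.40)² = 4897 × 0.1238 = 606.2 mR/h.

4900 mR/h; 606 mR/h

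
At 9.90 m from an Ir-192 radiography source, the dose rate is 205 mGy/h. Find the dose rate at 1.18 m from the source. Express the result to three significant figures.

Using I₁d₁² = I₂d₂², the rate at 1.18 m is
(9.90/1.18)² = 70.39, so 205 × 70.39 = 14430 mGy/h.

14400 mGy/h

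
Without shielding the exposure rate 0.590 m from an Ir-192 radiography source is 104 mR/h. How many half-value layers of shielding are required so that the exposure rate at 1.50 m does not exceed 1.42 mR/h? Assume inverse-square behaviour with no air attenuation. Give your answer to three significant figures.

3.50 half-value layers

At 1.50 m, distance alone gives (0.590/1.50)² = 0.1547, so 104 × 0.1547 = 16.09 mR/h.
Further attenuation needed: 16.09/1.42 = 11.33.
n = log₂(11.33) = 3.502 half-value layers.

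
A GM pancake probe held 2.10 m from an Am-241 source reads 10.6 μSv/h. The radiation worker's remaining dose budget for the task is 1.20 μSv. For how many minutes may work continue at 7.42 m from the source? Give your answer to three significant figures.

84.8 min

Using I₁d₁² = I₂d₂², rate at 7.42 m:
(2.10/7.42)² = 0.08010, so 10.6 × 0.08010 = 0.8491 μSv/h.
Stay time = 1.20 μSv ÷ 0.8491 μSv/h = 1.413 h = 84.78 min.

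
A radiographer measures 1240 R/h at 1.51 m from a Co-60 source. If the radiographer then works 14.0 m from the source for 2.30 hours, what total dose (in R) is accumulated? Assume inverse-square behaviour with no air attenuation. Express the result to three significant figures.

33.2 R

Intensity scales as (d₁/d₂)², so rate at 14.0 m:
(1.51/14.0)² = 0.01163, so 1240 × 0.01163 = 14.42 R/h.
Dose = rate × time = 14.42 R/h × 2.300 h = 33.17 R.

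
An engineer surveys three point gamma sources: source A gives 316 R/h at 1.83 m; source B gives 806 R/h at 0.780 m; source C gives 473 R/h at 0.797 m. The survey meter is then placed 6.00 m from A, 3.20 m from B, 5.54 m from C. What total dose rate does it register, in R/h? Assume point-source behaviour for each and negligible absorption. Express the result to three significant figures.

Each source contributes Iᵢ·(dᵢ/rᵢ)²; contributions add.
A: 316 × (1.83/6.00)² = 29.40 R/h
B: 806 × (0.780/3.20)² = 47.89 R/h
C: 473 × (0.797/5.54)² = 9.789 R/h
Total = 29.40 + 47.89 + 9.789 = 87.08 R/h.

87.1 R/h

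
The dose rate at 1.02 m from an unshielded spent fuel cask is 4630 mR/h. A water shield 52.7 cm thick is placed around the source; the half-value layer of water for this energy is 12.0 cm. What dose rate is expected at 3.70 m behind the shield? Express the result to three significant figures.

Distance alone: 4630 × (1.02/3.70)² = 4630 × 0.07600 = 351.9 mR/h.
Shield: 52.7/12.0 = 4.392 half-value layers → attenuation 2^(−4.392) = 0.04763.
Combined: 351.9 × 0.04763 = 16.76 mR/h.

16.8 mR/h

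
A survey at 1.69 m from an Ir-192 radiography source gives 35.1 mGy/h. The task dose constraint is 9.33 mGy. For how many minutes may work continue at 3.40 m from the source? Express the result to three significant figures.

Applying the 1/r² law, rate at 3.40 m:
(1.69/3.40)² = 0.2471, so 35.1 × 0.2471 = 8.673 mGy/h.
Stay time = 9.33 mGy ÷ 8.673 mGy/h = 1.076 h = 64.56 min.

64.6 min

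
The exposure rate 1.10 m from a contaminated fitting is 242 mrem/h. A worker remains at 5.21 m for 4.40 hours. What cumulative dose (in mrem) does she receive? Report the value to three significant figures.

47.5 mrem

By the inverse-square law, rate at 5.21 m:
242 × (1.10/5.21)² = 242 × 0.04458 = 10.79 mrem/h.
Dose = rate × time = 10.79 mrem/h × 4.400 h = 47.48 mrem.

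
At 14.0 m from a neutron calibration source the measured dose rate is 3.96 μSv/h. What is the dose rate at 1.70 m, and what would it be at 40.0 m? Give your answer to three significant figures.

269 μSv/h; 0.485 μSv/h

Applying the 1/r² law,
At 1.70 m: (14.0/1.70)² = 67.82, so 3.96 × 67.82 = 268.6 μSv/h
At 40.0 m: 268.6 × (1.70/40.0)² = 268.6 × 0.001806 = 0.4851 μSv/h.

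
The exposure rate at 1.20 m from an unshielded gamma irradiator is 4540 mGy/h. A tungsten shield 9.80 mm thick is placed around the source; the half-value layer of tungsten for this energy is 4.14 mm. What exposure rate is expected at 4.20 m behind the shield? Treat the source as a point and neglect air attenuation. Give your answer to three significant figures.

71.8 mGy/h

Distance alone: (1.20/4.20)² = 0.08163, so 4540 × 0.08163 = 370.6 mGy/h.
Shield: 9.80/4.14 = 2.367 half-value layers → attenuation 2^(−2.367) = 0.1938.
Combined: 370.6 × 0.1938 = 71.82 mGy/h.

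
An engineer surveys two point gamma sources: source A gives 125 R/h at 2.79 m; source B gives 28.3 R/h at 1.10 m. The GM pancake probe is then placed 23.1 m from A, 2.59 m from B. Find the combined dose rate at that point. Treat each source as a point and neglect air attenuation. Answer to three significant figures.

6.93 R/h

By superposition, sum each source's inverse-square contribution:
A: 125 × (2.79/23.1)² = 1.823 R/h
B: 28.3 × (1.10/2.59)² = 5.105 R/h
Total = 1.823 + 5.105 = 6.928 R/h.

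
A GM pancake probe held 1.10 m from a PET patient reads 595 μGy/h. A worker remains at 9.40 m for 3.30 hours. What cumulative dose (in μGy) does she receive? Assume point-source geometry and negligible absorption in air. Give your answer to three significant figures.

26.9 μGy

Applying the 1/r² law, rate at 9.40 m:
(1.10/9.40)² = 0.01369, so 595 × 0.01369 = 8.146 μGy/h.
Dose = rate × time = 8.146 μGy/h × 3.300 h = 26.88 μGy.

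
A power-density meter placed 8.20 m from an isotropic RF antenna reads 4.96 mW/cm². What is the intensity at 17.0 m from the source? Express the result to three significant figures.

Applying the 1/r² law, scaling from 8.20 m to 17.0 m:
4.96 × (8.20/17.0)² = 4.96 × 0.2327 = 1.154 mW/cm².

1.15 mW/cm²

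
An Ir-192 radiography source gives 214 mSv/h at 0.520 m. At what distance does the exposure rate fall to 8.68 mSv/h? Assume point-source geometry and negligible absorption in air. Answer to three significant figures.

Using I₁d₁² = I₂d₂², d₂ = d₁·√(I₁/I₂).
I₁/I₂ = 214/8.68 = 24.65, so d₂ = 0.520 × √24.65 = 2.582 m.

2.58 m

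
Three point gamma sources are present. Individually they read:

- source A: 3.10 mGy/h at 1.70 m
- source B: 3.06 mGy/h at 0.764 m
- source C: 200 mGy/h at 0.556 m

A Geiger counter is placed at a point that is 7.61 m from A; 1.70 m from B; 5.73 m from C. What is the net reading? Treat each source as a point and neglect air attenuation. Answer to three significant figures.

Each source contributes Iᵢ·(dᵢ/rᵢ)²; contributions add.
A: 3.10 × (1.70/7.61)² = 0.1547 mGy/h
B: 3.06 × (0.764/1.70)² = 0.6180 mGy/h
C: 200 × (0.556/5.73)² = 1.883 mGy/h
Total = 0.1547 + 0.6180 + 1.883 = 2.656 mGy/h.

2.66 mGy/h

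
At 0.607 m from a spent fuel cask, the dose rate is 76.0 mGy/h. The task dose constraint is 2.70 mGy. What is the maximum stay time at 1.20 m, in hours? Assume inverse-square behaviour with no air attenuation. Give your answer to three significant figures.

By the inverse-square law, rate at 1.20 m:
(0.607/1.20)² = 0.2559, so 76.0 × 0.2559 = 19.45 mGy/h.
Stay time = 2.70 mGy ÷ 19.45 mGy/h = 0.1388 h.

0.139 h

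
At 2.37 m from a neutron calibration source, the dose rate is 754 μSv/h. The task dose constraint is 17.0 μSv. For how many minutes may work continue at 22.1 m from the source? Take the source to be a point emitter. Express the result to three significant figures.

118 min

Intensity scales as (d₁/d₂)², so rate at 22.1 m:
754 × (2.37/22.1)² = 754 × 0.01150 = 8.671 μSv/h.
Stay time = 17.0 μSv ÷ 8.671 μSv/h = 1.961 h = 117.7 min.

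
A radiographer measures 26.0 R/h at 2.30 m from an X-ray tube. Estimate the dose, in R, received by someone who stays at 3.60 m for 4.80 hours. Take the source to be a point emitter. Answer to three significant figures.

Applying the 1/r² law, rate at 3.60 m:
(2.30/3.60)² = 0.4082, so 26.0 × 0.4082 = 10.61 R/h.
Dose = rate × time = 10.61 R/h × 4.800 h = 50.93 R.

50.9 R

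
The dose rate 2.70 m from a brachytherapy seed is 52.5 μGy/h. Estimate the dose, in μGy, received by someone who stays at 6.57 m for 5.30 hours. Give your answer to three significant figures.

47.0 μGy

Using I₁d₁² = I₂d₂², rate at 6.57 m:
(2.70/6.57)² = 0.1689, so 52.5 × 0.1689 = 8.867 μGy/h.
Dose = rate × time = 8.867 μGy/h × 5.300 h = 47.00 μGy.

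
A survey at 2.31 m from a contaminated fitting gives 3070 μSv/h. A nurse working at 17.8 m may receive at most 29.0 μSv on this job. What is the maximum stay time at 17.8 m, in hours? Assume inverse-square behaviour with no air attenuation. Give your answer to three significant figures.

Intensity scales as (d₁/d₂)², so rate at 17.8 m:
(2.31/17.8)² = 0.01684, so 3070 × 0.01684 = 51.70 μSv/h.
Stay time = 29.0 μSv ÷ 51.70 μSv/h = 0.5609 h.

0.561 h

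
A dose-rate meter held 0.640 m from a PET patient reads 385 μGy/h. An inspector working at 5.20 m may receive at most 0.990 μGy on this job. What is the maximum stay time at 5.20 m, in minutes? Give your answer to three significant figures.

Intensity scales as (d₁/d₂)², so rate at 5.20 m:
(0.640/5.20)² = 0.01515, so 385 × 0.01515 = 5.833 μGy/h.
Stay time = 0.990 μGy ÷ 5.833 μGy/h = 0.1697 h = 10.18 min.

10.2 min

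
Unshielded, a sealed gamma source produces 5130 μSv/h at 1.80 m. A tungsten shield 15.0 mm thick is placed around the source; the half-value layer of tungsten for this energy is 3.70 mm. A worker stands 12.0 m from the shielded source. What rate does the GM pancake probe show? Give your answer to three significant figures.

Distance alone: (1.80/12.0)² = 0.02250, so 5130 × 0.02250 = 115.4 μSv/h.
Shield: 15.0/3.70 = 4.054 half-value layers → attenuation 2^(−4.054) = 0.06020.
Combined: 115.4 × 0.06020 = 6.947 μSv/h.

6.95 μSv/h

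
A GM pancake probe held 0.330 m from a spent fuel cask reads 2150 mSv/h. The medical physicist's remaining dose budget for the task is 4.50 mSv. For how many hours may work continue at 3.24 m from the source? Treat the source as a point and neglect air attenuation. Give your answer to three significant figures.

0.202 h

Using I₁d₁² = I₂d₂², rate at 3.24 m:
2150 × (0.330/3.24)² = 2150 × 0.01037 = 22.30 mSv/h.
Stay time = 4.50 mSv ÷ 22.30 mSv/h = 0.2018 h.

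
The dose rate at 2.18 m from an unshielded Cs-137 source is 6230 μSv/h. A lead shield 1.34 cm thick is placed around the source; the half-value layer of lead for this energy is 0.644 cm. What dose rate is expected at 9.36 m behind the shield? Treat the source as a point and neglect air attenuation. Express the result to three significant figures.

Distance alone: (2.18/9.36)² = 0.05425, so 6230 × 0.05425 = 338.0 μSv/h.
Shield: 1.34/0.644 = 2.081 half-value layers → attenuation 2^(−2.081) = 0.2364.
Combined: 338.0 × 0.2364 = 79.90 μSv/h.

79.9 μSv/h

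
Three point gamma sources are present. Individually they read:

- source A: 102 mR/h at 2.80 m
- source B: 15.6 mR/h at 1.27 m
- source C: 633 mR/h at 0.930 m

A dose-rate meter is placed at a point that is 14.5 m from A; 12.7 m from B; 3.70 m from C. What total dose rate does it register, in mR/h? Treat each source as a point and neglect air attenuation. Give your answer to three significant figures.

44.0 mR/h

By superposition, sum each source's inverse-square contribution:
A: 102 × (2.80/14.5)² = 3.803 mR/h
B: 15.6 × (1.27/12.7)² = 0.1560 mR/h
C: 633 × (0.930/3.70)² = 39.99 mR/h
Total = 3.803 + 0.1560 + 39.99 = 43.95 mR/h.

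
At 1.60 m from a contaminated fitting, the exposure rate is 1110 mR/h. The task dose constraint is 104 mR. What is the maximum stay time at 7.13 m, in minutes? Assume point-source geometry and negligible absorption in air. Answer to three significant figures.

Using I₁d₁² = I₂d₂², rate at 7.13 m:
1110 × (1.60/7.13)² = 1110 × 0.05036 = 55.90 mR/h.
Stay time = 104 mR ÷ 55.90 mR/h = 1.860 h = 111.6 min.

112 min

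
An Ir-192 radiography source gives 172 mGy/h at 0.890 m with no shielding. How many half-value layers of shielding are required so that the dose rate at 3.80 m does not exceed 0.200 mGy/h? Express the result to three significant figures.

5.56 half-value layers

At 3.80 m, distance alone gives (0.890/3.80)² = 0.05485, so 172 × 0.05485 = 9.434 mGy/h.
Further attenuation needed: 9.434/0.200 = 47.17.
n = log₂(47.17) = 5.560 half-value layers.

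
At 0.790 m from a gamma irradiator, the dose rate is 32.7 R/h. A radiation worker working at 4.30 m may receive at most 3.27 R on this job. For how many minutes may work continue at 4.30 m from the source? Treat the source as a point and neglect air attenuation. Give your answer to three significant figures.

Using I₁d₁² = I₂d₂², rate at 4.30 m:
32.7 × (0.790/4.30)² = 32.7 × 0.03375 = 1.104 R/h.
Stay time = 3.27 R ÷ 1.104 R/h = 2.962 h = 177.7 min.

178 min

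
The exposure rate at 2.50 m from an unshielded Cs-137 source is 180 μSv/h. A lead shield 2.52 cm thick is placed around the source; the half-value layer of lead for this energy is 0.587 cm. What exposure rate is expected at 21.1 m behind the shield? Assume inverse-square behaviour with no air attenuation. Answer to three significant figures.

Distance alone: (2.50/21.1)² = 0.01404, so 180 × 0.01404 = 2.527 μSv/h.
Shield: 2.52/0.587 = 4.293 half-value layers → attenuation 2^(−4.293) = 0.05101.
Combined: 2.527 × 0.05101 = 0.1289 μSv/h.

0.129 μSv/h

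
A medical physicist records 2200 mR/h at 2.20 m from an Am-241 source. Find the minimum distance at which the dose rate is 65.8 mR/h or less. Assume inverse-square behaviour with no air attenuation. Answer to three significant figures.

Using I₁d₁² = I₂d₂², d₂ = d₁·√(I₁/I₂).
I₁/I₂ = 2200/65.8 = 33.43, so d₂ = 2.20 × √33.43 = 12.72 m.

12.7 m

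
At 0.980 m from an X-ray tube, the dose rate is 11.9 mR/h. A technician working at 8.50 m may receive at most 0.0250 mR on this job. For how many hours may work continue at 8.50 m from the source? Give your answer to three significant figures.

Using I₁d₁² = I₂d₂², rate at 8.50 m:
11.9 × (0.980/8.50)² = 11.9 × 0.01329 = 0.1582 mR/h.
Stay time = 0.0250 mR ÷ 0.1582 mR/h = 0.1580 h.

0.158 h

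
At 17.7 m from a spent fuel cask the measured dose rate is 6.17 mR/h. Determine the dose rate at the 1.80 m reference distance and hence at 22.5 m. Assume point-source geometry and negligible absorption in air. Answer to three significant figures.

By the inverse-square law,
At 1.80 m: (17.7/1.80)² = 96.69, so 6.17 × 96.69 = 596.6 mR/h
At 22.5 m: 596.6 × (1.80/22.5)² = 596.6 × 0.006400 = 3.818 mR/h.

597 mR/h; 3.82 mR/h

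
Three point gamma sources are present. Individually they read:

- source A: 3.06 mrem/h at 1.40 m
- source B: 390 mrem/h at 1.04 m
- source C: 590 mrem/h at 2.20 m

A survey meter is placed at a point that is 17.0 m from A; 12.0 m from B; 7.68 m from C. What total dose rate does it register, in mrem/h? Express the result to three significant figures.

51.4 mrem/h

By superposition, sum each source's inverse-square contribution:
A: 3.06 × (1.40/17.0)² = 0.02075 mrem/h
B: 390 × (1.04/12.0)² = 2.929 mrem/h
C: 590 × (2.20/7.68)² = 48.41 mrem/h
Total = 0.02075 + 2.929 + 48.41 = 51.36 mrem/h.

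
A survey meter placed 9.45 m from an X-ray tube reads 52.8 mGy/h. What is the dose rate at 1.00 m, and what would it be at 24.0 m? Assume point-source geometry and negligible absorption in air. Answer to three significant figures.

Applying the 1/r² law,
At 1.00 m: 52.8 × (9.45/1.00)² = 52.8 × 89.30 = 4715 mGy/h
At 24.0 m: 4715 × (1.00/24.0)² = 4715 × 0.001736 = 8.185 mGy/h.

4720 mGy/h; 8.19 mGy/h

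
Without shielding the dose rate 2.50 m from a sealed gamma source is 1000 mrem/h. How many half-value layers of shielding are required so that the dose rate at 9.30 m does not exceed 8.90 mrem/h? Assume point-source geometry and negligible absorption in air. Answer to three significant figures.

At 9.30 m, distance alone gives (2.50/9.30)² = 0.07226, so 1000 × 0.07226 = 72.26 mrem/h.
Further attenuation needed: 72.26/8.90 = 8.119.
n = log₂(8.119) = 3.021 half-value layers.

3.02 half-value layers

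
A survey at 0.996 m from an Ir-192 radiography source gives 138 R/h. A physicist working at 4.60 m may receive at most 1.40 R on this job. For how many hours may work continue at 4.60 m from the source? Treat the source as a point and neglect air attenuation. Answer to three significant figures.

0.216 h

Since intensity falls as 1/r², rate at 4.60 m:
(0.996/4.60)² = 0.04688, so 138 × 0.04688 = 6.469 R/h.
Stay time = 1.40 R ÷ 6.469 R/h = 0.2164 h.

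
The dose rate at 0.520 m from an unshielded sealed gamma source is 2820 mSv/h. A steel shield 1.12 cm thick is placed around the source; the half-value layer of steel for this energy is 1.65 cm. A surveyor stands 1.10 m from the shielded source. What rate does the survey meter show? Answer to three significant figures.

394 mSv/h

Distance alone: (0.520/1.10)² = 0.2235, so 2820 × 0.2235 = 630.3 mSv/h.
Shield: 1.12/1.65 = 0.6788 half-value layers → attenuation 2^(−0.6788) = 0.6247.
Combined: 630.3 × 0.6247 = 393.7 mSv/h.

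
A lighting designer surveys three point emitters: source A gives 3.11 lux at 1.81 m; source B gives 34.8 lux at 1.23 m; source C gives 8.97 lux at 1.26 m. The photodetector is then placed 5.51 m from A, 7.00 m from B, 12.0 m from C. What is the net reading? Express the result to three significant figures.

1.51 lux

Each source contributes Iᵢ·(dᵢ/rᵢ)²; contributions add.
A: 3.11 × (1.81/5.51)² = 0.3356 lux
B: 34.8 × (1.23/7.00)² = 1.074 lux
C: 8.97 × (1.26/12.0)² = 0.09889 lux
Total = 0.3356 + 1.074 + 0.09889 = 1.508 lux.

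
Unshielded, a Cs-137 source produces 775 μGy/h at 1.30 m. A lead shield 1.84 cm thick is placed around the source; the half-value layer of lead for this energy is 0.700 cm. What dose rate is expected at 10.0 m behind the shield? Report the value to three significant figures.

2.12 μGy/h

Distance alone: (1.30/10.0)² = 0.01690, so 775 × 0.01690 = 13.10 μGy/h.
Shield: 1.84/0.700 = 2.629 half-value layers → attenuation 2^(−2.629) = 0.1617.
Combined: 13.10 × 0.1617 = 2.118 μGy/h.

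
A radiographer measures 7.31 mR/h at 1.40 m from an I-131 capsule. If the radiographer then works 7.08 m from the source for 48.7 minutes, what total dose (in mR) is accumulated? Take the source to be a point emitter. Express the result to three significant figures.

0.232 mR

Since intensity falls as 1/r², rate at 7.08 m:
7.31 × (1.40/7.08)² = 7.31 × 0.03910 = 0.2858 mR/h.
Dose = rate × time = 0.2858 mR/h × 0.8117 h = 0.2320 mR.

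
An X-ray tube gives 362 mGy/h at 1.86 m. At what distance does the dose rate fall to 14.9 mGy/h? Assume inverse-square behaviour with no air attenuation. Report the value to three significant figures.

9.17 m

By the inverse-square law, d₂ = d₁·√(I₁/I₂).
I₁/I₂ = 362/14.9 = 24.30, so d₂ = 1.86 × √24.30 = 9.169 m.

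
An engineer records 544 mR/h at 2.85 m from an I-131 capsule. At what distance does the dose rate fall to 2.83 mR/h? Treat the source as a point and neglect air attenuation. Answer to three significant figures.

39.5 m

Intensity scales as (d₁/d₂)², so d₂ = d₁·√(I₁/I₂).
I₁/I₂ = 544/2.83 = 192.2, so d₂ = 2.85 × √192.2 = 39.51 m.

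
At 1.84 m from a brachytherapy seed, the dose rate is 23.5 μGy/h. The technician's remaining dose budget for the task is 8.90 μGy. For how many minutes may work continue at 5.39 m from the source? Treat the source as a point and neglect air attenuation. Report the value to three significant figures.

195 min

Applying the 1/r² law, rate at 5.39 m:
23.5 × (1.84/5.39)² = 23.5 × 0.1165 = 2.738 μGy/h.
Stay time = 8.90 μGy ÷ 2.738 μGy/h = 3.251 h = 195.1 min.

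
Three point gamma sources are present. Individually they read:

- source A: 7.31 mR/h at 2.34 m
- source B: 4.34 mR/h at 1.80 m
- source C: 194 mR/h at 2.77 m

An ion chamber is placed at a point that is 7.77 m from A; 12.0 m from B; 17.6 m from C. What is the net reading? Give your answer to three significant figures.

Each source contributes Iᵢ·(dᵢ/rᵢ)²; contributions add.
A: 7.31 × (2.34/7.77)² = 0.6630 mR/h
B: 4.34 × (1.80/12.0)² = 0.09765 mR/h
C: 194 × (2.77/17.6)² = 4.805 mR/h
Total = 0.6630 + 0.09765 + 4.805 = 5.566 mR/h.

5.57 mR/h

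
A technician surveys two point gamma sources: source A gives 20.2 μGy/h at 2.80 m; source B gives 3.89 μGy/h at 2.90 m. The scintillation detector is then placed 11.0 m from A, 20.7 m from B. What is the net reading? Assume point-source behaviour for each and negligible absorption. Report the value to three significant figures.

1.39 μGy/h

Each source contributes Iᵢ·(dᵢ/rᵢ)²; contributions add.
A: 20.2 × (2.80/11.0)² = 1.309 μGy/h
B: 3.89 × (2.90/20.7)² = 0.07635 μGy/h
Total = 1.309 + 0.07635 = 1.385 μGy/h.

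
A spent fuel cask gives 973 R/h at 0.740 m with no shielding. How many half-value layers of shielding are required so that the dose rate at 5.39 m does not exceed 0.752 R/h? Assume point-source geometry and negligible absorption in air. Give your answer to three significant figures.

4.61 half-value layers

At 5.39 m, distance alone gives 973 × (0.740/5.39)² = 973 × 0.01885 = 18.34 R/h.
Further attenuation needed: 18.34/0.752 = 24.39.
n = log₂(24.39) = 4.608 half-value layers.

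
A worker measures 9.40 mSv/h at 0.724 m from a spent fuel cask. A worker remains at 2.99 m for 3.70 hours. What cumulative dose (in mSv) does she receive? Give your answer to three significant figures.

2.04 mSv

Since intensity falls as 1/r², rate at 2.99 m:
(0.724/2.99)² = 0.05863, so 9.40 × 0.05863 = 0.5511 mSv/h.
Dose = rate × time = 0.5511 mSv/h × 3.700 h = 2.039 mSv.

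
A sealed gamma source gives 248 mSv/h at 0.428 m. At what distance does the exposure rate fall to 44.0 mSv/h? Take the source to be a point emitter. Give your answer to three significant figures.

1.02 m

Since intensity falls as 1/r², d₂ = d₁·√(I₁/I₂).
I₁/I₂ = 248/44.0 = 5.636, so d₂ = 0.428 × √5.636 = 1.016 m.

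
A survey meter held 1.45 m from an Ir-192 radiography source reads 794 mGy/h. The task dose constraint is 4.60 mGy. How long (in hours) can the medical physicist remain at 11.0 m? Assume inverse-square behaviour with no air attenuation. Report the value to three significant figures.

0.333 h

By the inverse-square law, rate at 11.0 m:
794 × (1.45/11.0)² = 794 × 0.01738 = 13.80 mGy/h.
Stay time = 4.60 mGy ÷ 13.80 mGy/h = 0.3333 h.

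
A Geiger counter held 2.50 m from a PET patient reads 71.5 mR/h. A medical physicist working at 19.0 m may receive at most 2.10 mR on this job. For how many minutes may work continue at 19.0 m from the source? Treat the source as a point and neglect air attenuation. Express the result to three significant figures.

102 min

Applying the 1/r² law, rate at 19.0 m:
(2.50/19.0)² = 0.01731, so 71.5 × 0.01731 = 1.238 mR/h.
Stay time = 2.10 mR ÷ 1.238 mR/h = 1.696 h = 101.8 min.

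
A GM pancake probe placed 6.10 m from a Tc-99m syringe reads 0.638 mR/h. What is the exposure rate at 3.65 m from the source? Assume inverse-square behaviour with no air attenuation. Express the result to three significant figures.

Applying the 1/r² law, scaling from 6.10 m to 3.65 m:
(6.10/3.65)² = 2.793, so 0.638 × 2.793 = 1.782 mR/h.

1.78 mR/h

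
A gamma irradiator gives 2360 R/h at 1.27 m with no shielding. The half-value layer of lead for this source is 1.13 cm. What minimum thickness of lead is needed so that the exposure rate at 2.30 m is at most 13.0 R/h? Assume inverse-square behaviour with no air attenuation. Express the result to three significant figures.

At 2.30 m, distance alone gives (1.27/2.30)² = 0.3049, so 2360 × 0.3049 = 719.6 R/h.
Further attenuation needed: 719.6/13.0 = 55.35.
n = log₂(55.35) = 5.791 half-value layers.
Thickness = 5.791 × 1.13 cm = 6.544 cm.

6.54 cm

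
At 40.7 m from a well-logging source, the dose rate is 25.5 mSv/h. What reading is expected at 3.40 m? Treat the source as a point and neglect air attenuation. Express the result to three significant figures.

3650 mSv/h

Intensity scales as (d₁/d₂)², so the rate at 3.40 m is
(40.7/3.40)² = 143.3, so 25.5 × 143.3 = 3654 mSv/h.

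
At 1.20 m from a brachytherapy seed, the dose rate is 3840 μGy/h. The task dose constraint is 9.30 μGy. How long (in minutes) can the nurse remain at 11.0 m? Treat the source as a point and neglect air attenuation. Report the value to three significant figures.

12.2 min

Applying the 1/r² law, rate at 11.0 m:
(1.20/11.0)² = 0.01190, so 3840 × 0.01190 = 45.70 μGy/h.
Stay time = 9.30 μGy ÷ 45.70 μGy/h = 0.2035 h = 12.21 min.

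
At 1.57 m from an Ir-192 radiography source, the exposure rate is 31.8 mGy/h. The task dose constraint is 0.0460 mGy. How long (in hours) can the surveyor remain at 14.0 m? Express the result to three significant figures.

By the inverse-square law, rate at 14.0 m:
(1.57/14.0)² = 0.01258, so 31.8 × 0.01258 = 0.4000 mGy/h.
Stay time = 0.0460 mGy ÷ 0.4000 mGy/h = 0.1150 h.

0.115 h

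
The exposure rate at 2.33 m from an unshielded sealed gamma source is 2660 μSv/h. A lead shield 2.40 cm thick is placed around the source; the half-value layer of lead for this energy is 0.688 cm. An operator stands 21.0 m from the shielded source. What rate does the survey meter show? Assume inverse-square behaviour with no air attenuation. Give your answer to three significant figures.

Distance alone: 2660 × (2.33/21.0)² = 2660 × 0.01231 = 32.74 μSv/h.
Shield: 2.40/0.688 = 3.488 half-value layers → attenuation 2^(−3.488) = 0.08913.
Combined: 32.74 × 0.08913 = 2.918 μSv/h.

2.92 μSv/h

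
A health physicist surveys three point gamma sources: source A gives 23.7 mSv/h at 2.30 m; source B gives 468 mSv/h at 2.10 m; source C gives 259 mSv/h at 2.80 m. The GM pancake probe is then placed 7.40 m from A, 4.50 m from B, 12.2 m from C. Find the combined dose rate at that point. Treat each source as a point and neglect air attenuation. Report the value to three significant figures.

118 mSv/h

Each source contributes Iᵢ·(dᵢ/rᵢ)²; contributions add.
A: 23.7 × (2.30/7.40)² = 2.289 mSv/h
B: 468 × (2.10/4.50)² = 101.9 mSv/h
C: 259 × (2.80/12.2)² = 13.64 mSv/h
Total = 2.289 + 101.9 + 13.64 = 117.8 mSv/h.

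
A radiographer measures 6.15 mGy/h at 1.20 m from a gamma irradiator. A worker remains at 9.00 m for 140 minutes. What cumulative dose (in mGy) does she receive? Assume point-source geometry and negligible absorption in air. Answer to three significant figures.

0.255 mGy

Intensity scales as (d₁/d₂)², so rate at 9.00 m:
(1.20/9.00)² = 0.01778, so 6.15 × 0.01778 = 0.1093 mGy/h.
Dose = rate × time = 0.1093 mGy/h × 2.333 h = 0.2550 mGy.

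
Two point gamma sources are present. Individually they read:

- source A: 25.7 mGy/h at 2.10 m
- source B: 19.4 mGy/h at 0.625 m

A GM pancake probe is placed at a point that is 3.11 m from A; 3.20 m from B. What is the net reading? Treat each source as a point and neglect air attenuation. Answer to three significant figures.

12.5 mGy/h

Each source contributes Iᵢ·(dᵢ/rᵢ)²; contributions add.
A: 25.7 × (2.10/3.11)² = 11.72 mGy/h
B: 19.4 × (0.625/3.20)² = 0.7401 mGy/h
Total = 11.72 + 0.7401 = 12.46 mGy/h.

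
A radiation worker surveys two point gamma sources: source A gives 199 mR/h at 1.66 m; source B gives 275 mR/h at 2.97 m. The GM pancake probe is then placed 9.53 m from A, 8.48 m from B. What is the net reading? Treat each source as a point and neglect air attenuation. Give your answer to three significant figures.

Each source contributes Iᵢ·(dᵢ/rᵢ)²; contributions add.
A: 199 × (1.66/9.53)² = 6.038 mR/h
B: 275 × (2.97/8.48)² = 33.73 mR/h
Total = 6.038 + 33.73 = 39.77 mR/h.

39.8 mR/h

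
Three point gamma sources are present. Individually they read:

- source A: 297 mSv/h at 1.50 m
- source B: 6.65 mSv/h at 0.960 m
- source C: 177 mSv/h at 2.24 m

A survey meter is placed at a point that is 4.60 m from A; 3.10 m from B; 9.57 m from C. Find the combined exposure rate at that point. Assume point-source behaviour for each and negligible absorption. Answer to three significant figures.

41.9 mSv/h

Each source contributes Iᵢ·(dᵢ/rᵢ)²; contributions add.
A: 297 × (1.50/4.60)² = 31.58 mSv/h
B: 6.65 × (0.960/3.10)² = 0.6377 mSv/h
C: 177 × (2.24/9.57)² = 9.697 mSv/h
Total = 31.58 + 0.6377 + 9.697 = 41.91 mSv/h.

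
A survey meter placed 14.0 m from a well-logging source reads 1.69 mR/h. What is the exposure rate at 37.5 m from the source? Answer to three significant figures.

Using I₁d₁² = I₂d₂², scaling from 14.0 m to 37.5 m:
(14.0/37.5)² = 0.1394, so 1.69 × 0.1394 = 0.2356 mR/h.

0.236 mR/h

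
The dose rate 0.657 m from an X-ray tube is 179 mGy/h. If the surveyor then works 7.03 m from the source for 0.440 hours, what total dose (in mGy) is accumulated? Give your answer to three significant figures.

0.688 mGy

By the inverse-square law, rate at 7.03 m:
(0.657/7.03)² = 0.008734, so 179 × 0.008734 = 1.563 mGy/h.
Dose = rate × time = 1.563 mGy/h × 0.4400 h = 0.6877 mGy.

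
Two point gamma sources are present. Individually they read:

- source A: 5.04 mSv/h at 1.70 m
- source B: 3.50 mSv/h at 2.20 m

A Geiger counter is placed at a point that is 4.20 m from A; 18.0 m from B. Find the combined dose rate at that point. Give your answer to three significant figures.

Each source contributes Iᵢ·(dᵢ/rᵢ)²; contributions add.
A: 5.04 × (1.70/4.20)² = 0.8257 mSv/h
B: 3.50 × (2.20/18.0)² = 0.05228 mSv/h
Total = 0.8257 + 0.05228 = 0.8780 mSv/h.

0.878 mSv/h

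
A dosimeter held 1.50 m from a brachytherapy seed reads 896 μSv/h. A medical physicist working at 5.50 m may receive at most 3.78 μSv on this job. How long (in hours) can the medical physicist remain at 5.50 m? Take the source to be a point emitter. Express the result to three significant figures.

By the inverse-square law, rate at 5.50 m:
(1.50/5.50)² = 0.07438, so 896 × 0.07438 = 66.64 μSv/h.
Stay time = 3.78 μSv ÷ 66.64 μSv/h = 0.05672 h.

0.0567 h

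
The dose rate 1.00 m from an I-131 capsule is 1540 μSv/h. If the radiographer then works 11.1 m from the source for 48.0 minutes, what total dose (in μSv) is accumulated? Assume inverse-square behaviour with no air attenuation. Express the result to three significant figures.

10.0 μSv

Using I₁d₁² = I₂d₂², rate at 11.1 m:
(1.00/11.1)² = 0.008116, so 1540 × 0.008116 = 12.50 μSv/h.
Dose = rate × time = 12.50 μSv/h × 0.8000 h = 10.00 μSv.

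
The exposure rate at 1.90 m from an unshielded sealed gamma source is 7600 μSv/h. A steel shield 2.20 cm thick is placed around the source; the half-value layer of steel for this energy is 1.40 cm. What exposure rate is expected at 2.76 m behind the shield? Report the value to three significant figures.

1210 μSv/h

Distance alone: (1.90/2.76)² = 0.4739, so 7600 × 0.4739 = 3602 μSv/h.
Shield: 2.20/1.40 = 1.571 half-value layers → attenuation 2^(−1.571) = 0.3366.
Combined: 3602 × 0.3366 = 1212 μSv/h.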